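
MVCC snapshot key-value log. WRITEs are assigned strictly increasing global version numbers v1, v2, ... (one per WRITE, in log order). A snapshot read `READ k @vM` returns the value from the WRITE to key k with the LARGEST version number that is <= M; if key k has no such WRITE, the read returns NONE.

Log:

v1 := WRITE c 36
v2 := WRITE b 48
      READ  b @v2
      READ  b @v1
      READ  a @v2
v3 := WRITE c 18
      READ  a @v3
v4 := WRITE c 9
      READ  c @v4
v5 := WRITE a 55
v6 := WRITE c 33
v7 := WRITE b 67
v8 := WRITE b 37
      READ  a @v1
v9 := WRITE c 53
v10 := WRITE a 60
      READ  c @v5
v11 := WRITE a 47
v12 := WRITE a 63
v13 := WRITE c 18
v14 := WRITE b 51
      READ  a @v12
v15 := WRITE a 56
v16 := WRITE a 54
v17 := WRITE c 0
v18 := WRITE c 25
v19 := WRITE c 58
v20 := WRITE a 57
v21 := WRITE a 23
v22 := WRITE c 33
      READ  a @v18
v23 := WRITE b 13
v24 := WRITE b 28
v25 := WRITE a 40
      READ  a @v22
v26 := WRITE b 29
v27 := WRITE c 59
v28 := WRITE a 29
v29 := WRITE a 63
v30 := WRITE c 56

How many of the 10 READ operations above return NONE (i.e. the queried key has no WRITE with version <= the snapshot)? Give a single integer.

v1: WRITE c=36  (c history now [(1, 36)])
v2: WRITE b=48  (b history now [(2, 48)])
READ b @v2: history=[(2, 48)] -> pick v2 -> 48
READ b @v1: history=[(2, 48)] -> no version <= 1 -> NONE
READ a @v2: history=[] -> no version <= 2 -> NONE
v3: WRITE c=18  (c history now [(1, 36), (3, 18)])
READ a @v3: history=[] -> no version <= 3 -> NONE
v4: WRITE c=9  (c history now [(1, 36), (3, 18), (4, 9)])
READ c @v4: history=[(1, 36), (3, 18), (4, 9)] -> pick v4 -> 9
v5: WRITE a=55  (a history now [(5, 55)])
v6: WRITE c=33  (c history now [(1, 36), (3, 18), (4, 9), (6, 33)])
v7: WRITE b=67  (b history now [(2, 48), (7, 67)])
v8: WRITE b=37  (b history now [(2, 48), (7, 67), (8, 37)])
READ a @v1: history=[(5, 55)] -> no version <= 1 -> NONE
v9: WRITE c=53  (c history now [(1, 36), (3, 18), (4, 9), (6, 33), (9, 53)])
v10: WRITE a=60  (a history now [(5, 55), (10, 60)])
READ c @v5: history=[(1, 36), (3, 18), (4, 9), (6, 33), (9, 53)] -> pick v4 -> 9
v11: WRITE a=47  (a history now [(5, 55), (10, 60), (11, 47)])
v12: WRITE a=63  (a history now [(5, 55), (10, 60), (11, 47), (12, 63)])
v13: WRITE c=18  (c history now [(1, 36), (3, 18), (4, 9), (6, 33), (9, 53), (13, 18)])
v14: WRITE b=51  (b history now [(2, 48), (7, 67), (8, 37), (14, 51)])
READ a @v12: history=[(5, 55), (10, 60), (11, 47), (12, 63)] -> pick v12 -> 63
v15: WRITE a=56  (a history now [(5, 55), (10, 60), (11, 47), (12, 63), (15, 56)])
v16: WRITE a=54  (a history now [(5, 55), (10, 60), (11, 47), (12, 63), (15, 56), (16, 54)])
v17: WRITE c=0  (c history now [(1, 36), (3, 18), (4, 9), (6, 33), (9, 53), (13, 18), (17, 0)])
v18: WRITE c=25  (c history now [(1, 36), (3, 18), (4, 9), (6, 33), (9, 53), (13, 18), (17, 0), (18, 25)])
v19: WRITE c=58  (c history now [(1, 36), (3, 18), (4, 9), (6, 33), (9, 53), (13, 18), (17, 0), (18, 25), (19, 58)])
v20: WRITE a=57  (a history now [(5, 55), (10, 60), (11, 47), (12, 63), (15, 56), (16, 54), (20, 57)])
v21: WRITE a=23  (a history now [(5, 55), (10, 60), (11, 47), (12, 63), (15, 56), (16, 54), (20, 57), (21, 23)])
v22: WRITE c=33  (c history now [(1, 36), (3, 18), (4, 9), (6, 33), (9, 53), (13, 18), (17, 0), (18, 25), (19, 58), (22, 33)])
READ a @v18: history=[(5, 55), (10, 60), (11, 47), (12, 63), (15, 56), (16, 54), (20, 57), (21, 23)] -> pick v16 -> 54
v23: WRITE b=13  (b history now [(2, 48), (7, 67), (8, 37), (14, 51), (23, 13)])
v24: WRITE b=28  (b history now [(2, 48), (7, 67), (8, 37), (14, 51), (23, 13), (24, 28)])
v25: WRITE a=40  (a history now [(5, 55), (10, 60), (11, 47), (12, 63), (15, 56), (16, 54), (20, 57), (21, 23), (25, 40)])
READ a @v22: history=[(5, 55), (10, 60), (11, 47), (12, 63), (15, 56), (16, 54), (20, 57), (21, 23), (25, 40)] -> pick v21 -> 23
v26: WRITE b=29  (b history now [(2, 48), (7, 67), (8, 37), (14, 51), (23, 13), (24, 28), (26, 29)])
v27: WRITE c=59  (c history now [(1, 36), (3, 18), (4, 9), (6, 33), (9, 53), (13, 18), (17, 0), (18, 25), (19, 58), (22, 33), (27, 59)])
v28: WRITE a=29  (a history now [(5, 55), (10, 60), (11, 47), (12, 63), (15, 56), (16, 54), (20, 57), (21, 23), (25, 40), (28, 29)])
v29: WRITE a=63  (a history now [(5, 55), (10, 60), (11, 47), (12, 63), (15, 56), (16, 54), (20, 57), (21, 23), (25, 40), (28, 29), (29, 63)])
v30: WRITE c=56  (c history now [(1, 36), (3, 18), (4, 9), (6, 33), (9, 53), (13, 18), (17, 0), (18, 25), (19, 58), (22, 33), (27, 59), (30, 56)])
Read results in order: ['48', 'NONE', 'NONE', 'NONE', '9', 'NONE', '9', '63', '54', '23']
NONE count = 4

Answer: 4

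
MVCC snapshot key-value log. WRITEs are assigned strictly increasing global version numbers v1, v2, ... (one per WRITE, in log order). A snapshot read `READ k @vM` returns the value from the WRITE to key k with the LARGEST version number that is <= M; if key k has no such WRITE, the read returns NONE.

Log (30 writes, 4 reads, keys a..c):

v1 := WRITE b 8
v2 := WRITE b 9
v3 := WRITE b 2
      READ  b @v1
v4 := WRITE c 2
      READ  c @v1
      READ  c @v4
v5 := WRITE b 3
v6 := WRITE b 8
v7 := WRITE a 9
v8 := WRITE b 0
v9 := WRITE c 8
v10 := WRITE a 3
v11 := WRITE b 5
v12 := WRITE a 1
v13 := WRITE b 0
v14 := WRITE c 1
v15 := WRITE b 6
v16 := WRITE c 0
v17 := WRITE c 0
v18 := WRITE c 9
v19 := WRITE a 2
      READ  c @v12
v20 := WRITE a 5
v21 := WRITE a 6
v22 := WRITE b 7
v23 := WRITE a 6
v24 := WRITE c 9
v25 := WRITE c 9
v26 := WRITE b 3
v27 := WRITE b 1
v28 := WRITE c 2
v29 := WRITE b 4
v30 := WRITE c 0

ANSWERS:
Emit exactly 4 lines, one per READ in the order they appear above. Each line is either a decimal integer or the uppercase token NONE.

Answer: 8
NONE
2
8

Derivation:
v1: WRITE b=8  (b history now [(1, 8)])
v2: WRITE b=9  (b history now [(1, 8), (2, 9)])
v3: WRITE b=2  (b history now [(1, 8), (2, 9), (3, 2)])
READ b @v1: history=[(1, 8), (2, 9), (3, 2)] -> pick v1 -> 8
v4: WRITE c=2  (c history now [(4, 2)])
READ c @v1: history=[(4, 2)] -> no version <= 1 -> NONE
READ c @v4: history=[(4, 2)] -> pick v4 -> 2
v5: WRITE b=3  (b history now [(1, 8), (2, 9), (3, 2), (5, 3)])
v6: WRITE b=8  (b history now [(1, 8), (2, 9), (3, 2), (5, 3), (6, 8)])
v7: WRITE a=9  (a history now [(7, 9)])
v8: WRITE b=0  (b history now [(1, 8), (2, 9), (3, 2), (5, 3), (6, 8), (8, 0)])
v9: WRITE c=8  (c history now [(4, 2), (9, 8)])
v10: WRITE a=3  (a history now [(7, 9), (10, 3)])
v11: WRITE b=5  (b history now [(1, 8), (2, 9), (3, 2), (5, 3), (6, 8), (8, 0), (11, 5)])
v12: WRITE a=1  (a history now [(7, 9), (10, 3), (12, 1)])
v13: WRITE b=0  (b history now [(1, 8), (2, 9), (3, 2), (5, 3), (6, 8), (8, 0), (11, 5), (13, 0)])
v14: WRITE c=1  (c history now [(4, 2), (9, 8), (14, 1)])
v15: WRITE b=6  (b history now [(1, 8), (2, 9), (3, 2), (5, 3), (6, 8), (8, 0), (11, 5), (13, 0), (15, 6)])
v16: WRITE c=0  (c history now [(4, 2), (9, 8), (14, 1), (16, 0)])
v17: WRITE c=0  (c history now [(4, 2), (9, 8), (14, 1), (16, 0), (17, 0)])
v18: WRITE c=9  (c history now [(4, 2), (9, 8), (14, 1), (16, 0), (17, 0), (18, 9)])
v19: WRITE a=2  (a history now [(7, 9), (10, 3), (12, 1), (19, 2)])
READ c @v12: history=[(4, 2), (9, 8), (14, 1), (16, 0), (17, 0), (18, 9)] -> pick v9 -> 8
v20: WRITE a=5  (a history now [(7, 9), (10, 3), (12, 1), (19, 2), (20, 5)])
v21: WRITE a=6  (a history now [(7, 9), (10, 3), (12, 1), (19, 2), (20, 5), (21, 6)])
v22: WRITE b=7  (b history now [(1, 8), (2, 9), (3, 2), (5, 3), (6, 8), (8, 0), (11, 5), (13, 0), (15, 6), (22, 7)])
v23: WRITE a=6  (a history now [(7, 9), (10, 3), (12, 1), (19, 2), (20, 5), (21, 6), (23, 6)])
v24: WRITE c=9  (c history now [(4, 2), (9, 8), (14, 1), (16, 0), (17, 0), (18, 9), (24, 9)])
v25: WRITE c=9  (c history now [(4, 2), (9, 8), (14, 1), (16, 0), (17, 0), (18, 9), (24, 9), (25, 9)])
v26: WRITE b=3  (b history now [(1, 8), (2, 9), (3, 2), (5, 3), (6, 8), (8, 0), (11, 5), (13, 0), (15, 6), (22, 7), (26, 3)])
v27: WRITE b=1  (b history now [(1, 8), (2, 9), (3, 2), (5, 3), (6, 8), (8, 0), (11, 5), (13, 0), (15, 6), (22, 7), (26, 3), (27, 1)])
v28: WRITE c=2  (c history now [(4, 2), (9, 8), (14, 1), (16, 0), (17, 0), (18, 9), (24, 9), (25, 9), (28, 2)])
v29: WRITE b=4  (b history now [(1, 8), (2, 9), (3, 2), (5, 3), (6, 8), (8, 0), (11, 5), (13, 0), (15, 6), (22, 7), (26, 3), (27, 1), (29, 4)])
v30: WRITE c=0  (c history now [(4, 2), (9, 8), (14, 1), (16, 0), (17, 0), (18, 9), (24, 9), (25, 9), (28, 2), (30, 0)])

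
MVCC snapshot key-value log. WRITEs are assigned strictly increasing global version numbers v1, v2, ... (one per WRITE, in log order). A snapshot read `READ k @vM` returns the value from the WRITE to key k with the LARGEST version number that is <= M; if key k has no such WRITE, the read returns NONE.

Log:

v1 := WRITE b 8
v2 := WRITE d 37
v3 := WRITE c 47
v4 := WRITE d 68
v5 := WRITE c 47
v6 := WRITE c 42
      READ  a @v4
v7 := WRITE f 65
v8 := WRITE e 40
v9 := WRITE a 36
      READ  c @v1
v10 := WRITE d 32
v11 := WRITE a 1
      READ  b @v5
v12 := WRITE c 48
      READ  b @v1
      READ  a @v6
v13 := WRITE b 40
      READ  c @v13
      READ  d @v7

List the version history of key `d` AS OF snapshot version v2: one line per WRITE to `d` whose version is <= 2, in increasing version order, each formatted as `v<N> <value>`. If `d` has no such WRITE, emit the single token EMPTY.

Scan writes for key=d with version <= 2:
  v1 WRITE b 8 -> skip
  v2 WRITE d 37 -> keep
  v3 WRITE c 47 -> skip
  v4 WRITE d 68 -> drop (> snap)
  v5 WRITE c 47 -> skip
  v6 WRITE c 42 -> skip
  v7 WRITE f 65 -> skip
  v8 WRITE e 40 -> skip
  v9 WRITE a 36 -> skip
  v10 WRITE d 32 -> drop (> snap)
  v11 WRITE a 1 -> skip
  v12 WRITE c 48 -> skip
  v13 WRITE b 40 -> skip
Collected: [(2, 37)]

Answer: v2 37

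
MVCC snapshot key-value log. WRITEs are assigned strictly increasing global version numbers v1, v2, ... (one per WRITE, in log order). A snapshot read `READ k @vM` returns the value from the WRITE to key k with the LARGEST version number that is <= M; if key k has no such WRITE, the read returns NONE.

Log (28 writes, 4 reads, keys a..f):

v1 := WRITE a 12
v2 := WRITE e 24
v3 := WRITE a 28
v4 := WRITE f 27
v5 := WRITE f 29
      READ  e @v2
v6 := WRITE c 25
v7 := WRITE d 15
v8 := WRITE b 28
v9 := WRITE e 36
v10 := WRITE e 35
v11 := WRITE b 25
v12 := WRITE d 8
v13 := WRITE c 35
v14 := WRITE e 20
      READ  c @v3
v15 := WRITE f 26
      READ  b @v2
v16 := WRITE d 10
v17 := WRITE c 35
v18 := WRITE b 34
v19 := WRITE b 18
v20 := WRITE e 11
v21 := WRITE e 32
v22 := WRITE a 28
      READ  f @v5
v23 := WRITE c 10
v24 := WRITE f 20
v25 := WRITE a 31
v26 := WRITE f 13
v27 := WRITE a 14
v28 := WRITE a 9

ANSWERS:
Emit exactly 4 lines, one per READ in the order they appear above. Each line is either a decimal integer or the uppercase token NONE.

v1: WRITE a=12  (a history now [(1, 12)])
v2: WRITE e=24  (e history now [(2, 24)])
v3: WRITE a=28  (a history now [(1, 12), (3, 28)])
v4: WRITE f=27  (f history now [(4, 27)])
v5: WRITE f=29  (f history now [(4, 27), (5, 29)])
READ e @v2: history=[(2, 24)] -> pick v2 -> 24
v6: WRITE c=25  (c history now [(6, 25)])
v7: WRITE d=15  (d history now [(7, 15)])
v8: WRITE b=28  (b history now [(8, 28)])
v9: WRITE e=36  (e history now [(2, 24), (9, 36)])
v10: WRITE e=35  (e history now [(2, 24), (9, 36), (10, 35)])
v11: WRITE b=25  (b history now [(8, 28), (11, 25)])
v12: WRITE d=8  (d history now [(7, 15), (12, 8)])
v13: WRITE c=35  (c history now [(6, 25), (13, 35)])
v14: WRITE e=20  (e history now [(2, 24), (9, 36), (10, 35), (14, 20)])
READ c @v3: history=[(6, 25), (13, 35)] -> no version <= 3 -> NONE
v15: WRITE f=26  (f history now [(4, 27), (5, 29), (15, 26)])
READ b @v2: history=[(8, 28), (11, 25)] -> no version <= 2 -> NONE
v16: WRITE d=10  (d history now [(7, 15), (12, 8), (16, 10)])
v17: WRITE c=35  (c history now [(6, 25), (13, 35), (17, 35)])
v18: WRITE b=34  (b history now [(8, 28), (11, 25), (18, 34)])
v19: WRITE b=18  (b history now [(8, 28), (11, 25), (18, 34), (19, 18)])
v20: WRITE e=11  (e history now [(2, 24), (9, 36), (10, 35), (14, 20), (20, 11)])
v21: WRITE e=32  (e history now [(2, 24), (9, 36), (10, 35), (14, 20), (20, 11), (21, 32)])
v22: WRITE a=28  (a history now [(1, 12), (3, 28), (22, 28)])
READ f @v5: history=[(4, 27), (5, 29), (15, 26)] -> pick v5 -> 29
v23: WRITE c=10  (c history now [(6, 25), (13, 35), (17, 35), (23, 10)])
v24: WRITE f=20  (f history now [(4, 27), (5, 29), (15, 26), (24, 20)])
v25: WRITE a=31  (a history now [(1, 12), (3, 28), (22, 28), (25, 31)])
v26: WRITE f=13  (f history now [(4, 27), (5, 29), (15, 26), (24, 20), (26, 13)])
v27: WRITE a=14  (a history now [(1, 12), (3, 28), (22, 28), (25, 31), (27, 14)])
v28: WRITE a=9  (a history now [(1, 12), (3, 28), (22, 28), (25, 31), (27, 14), (28, 9)])

Answer: 24
NONE
NONE
29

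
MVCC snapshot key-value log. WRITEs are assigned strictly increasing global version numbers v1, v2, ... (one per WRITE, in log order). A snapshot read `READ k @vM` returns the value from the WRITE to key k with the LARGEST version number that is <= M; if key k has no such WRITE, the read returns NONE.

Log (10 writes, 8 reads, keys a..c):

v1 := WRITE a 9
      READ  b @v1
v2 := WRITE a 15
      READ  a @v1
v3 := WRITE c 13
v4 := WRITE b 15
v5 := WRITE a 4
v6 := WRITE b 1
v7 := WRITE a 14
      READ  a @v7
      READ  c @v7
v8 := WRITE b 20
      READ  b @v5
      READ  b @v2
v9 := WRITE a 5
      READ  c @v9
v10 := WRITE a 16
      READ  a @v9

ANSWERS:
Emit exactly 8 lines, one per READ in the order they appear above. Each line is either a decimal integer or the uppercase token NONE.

Answer: NONE
9
14
13
15
NONE
13
5

Derivation:
v1: WRITE a=9  (a history now [(1, 9)])
READ b @v1: history=[] -> no version <= 1 -> NONE
v2: WRITE a=15  (a history now [(1, 9), (2, 15)])
READ a @v1: history=[(1, 9), (2, 15)] -> pick v1 -> 9
v3: WRITE c=13  (c history now [(3, 13)])
v4: WRITE b=15  (b history now [(4, 15)])
v5: WRITE a=4  (a history now [(1, 9), (2, 15), (5, 4)])
v6: WRITE b=1  (b history now [(4, 15), (6, 1)])
v7: WRITE a=14  (a history now [(1, 9), (2, 15), (5, 4), (7, 14)])
READ a @v7: history=[(1, 9), (2, 15), (5, 4), (7, 14)] -> pick v7 -> 14
READ c @v7: history=[(3, 13)] -> pick v3 -> 13
v8: WRITE b=20  (b history now [(4, 15), (6, 1), (8, 20)])
READ b @v5: history=[(4, 15), (6, 1), (8, 20)] -> pick v4 -> 15
READ b @v2: history=[(4, 15), (6, 1), (8, 20)] -> no version <= 2 -> NONE
v9: WRITE a=5  (a history now [(1, 9), (2, 15), (5, 4), (7, 14), (9, 5)])
READ c @v9: history=[(3, 13)] -> pick v3 -> 13
v10: WRITE a=16  (a history now [(1, 9), (2, 15), (5, 4), (7, 14), (9, 5), (10, 16)])
READ a @v9: history=[(1, 9), (2, 15), (5, 4), (7, 14), (9, 5), (10, 16)] -> pick v9 -> 5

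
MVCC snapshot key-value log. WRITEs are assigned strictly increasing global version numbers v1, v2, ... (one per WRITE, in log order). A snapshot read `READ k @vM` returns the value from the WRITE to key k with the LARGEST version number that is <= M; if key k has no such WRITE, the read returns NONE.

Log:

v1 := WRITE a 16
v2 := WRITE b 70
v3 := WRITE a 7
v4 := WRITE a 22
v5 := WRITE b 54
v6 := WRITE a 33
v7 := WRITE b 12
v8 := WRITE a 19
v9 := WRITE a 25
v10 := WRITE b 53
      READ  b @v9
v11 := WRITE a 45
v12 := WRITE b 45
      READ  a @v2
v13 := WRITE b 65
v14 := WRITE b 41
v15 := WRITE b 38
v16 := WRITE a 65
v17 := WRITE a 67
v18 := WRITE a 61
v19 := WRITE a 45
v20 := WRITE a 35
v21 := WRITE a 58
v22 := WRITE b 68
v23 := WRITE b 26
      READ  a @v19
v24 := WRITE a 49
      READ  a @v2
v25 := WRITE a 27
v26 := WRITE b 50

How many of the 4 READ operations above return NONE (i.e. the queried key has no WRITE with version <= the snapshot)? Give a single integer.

Answer: 0

Derivation:
v1: WRITE a=16  (a history now [(1, 16)])
v2: WRITE b=70  (b history now [(2, 70)])
v3: WRITE a=7  (a history now [(1, 16), (3, 7)])
v4: WRITE a=22  (a history now [(1, 16), (3, 7), (4, 22)])
v5: WRITE b=54  (b history now [(2, 70), (5, 54)])
v6: WRITE a=33  (a history now [(1, 16), (3, 7), (4, 22), (6, 33)])
v7: WRITE b=12  (b history now [(2, 70), (5, 54), (7, 12)])
v8: WRITE a=19  (a history now [(1, 16), (3, 7), (4, 22), (6, 33), (8, 19)])
v9: WRITE a=25  (a history now [(1, 16), (3, 7), (4, 22), (6, 33), (8, 19), (9, 25)])
v10: WRITE b=53  (b history now [(2, 70), (5, 54), (7, 12), (10, 53)])
READ b @v9: history=[(2, 70), (5, 54), (7, 12), (10, 53)] -> pick v7 -> 12
v11: WRITE a=45  (a history now [(1, 16), (3, 7), (4, 22), (6, 33), (8, 19), (9, 25), (11, 45)])
v12: WRITE b=45  (b history now [(2, 70), (5, 54), (7, 12), (10, 53), (12, 45)])
READ a @v2: history=[(1, 16), (3, 7), (4, 22), (6, 33), (8, 19), (9, 25), (11, 45)] -> pick v1 -> 16
v13: WRITE b=65  (b history now [(2, 70), (5, 54), (7, 12), (10, 53), (12, 45), (13, 65)])
v14: WRITE b=41  (b history now [(2, 70), (5, 54), (7, 12), (10, 53), (12, 45), (13, 65), (14, 41)])
v15: WRITE b=38  (b history now [(2, 70), (5, 54), (7, 12), (10, 53), (12, 45), (13, 65), (14, 41), (15, 38)])
v16: WRITE a=65  (a history now [(1, 16), (3, 7), (4, 22), (6, 33), (8, 19), (9, 25), (11, 45), (16, 65)])
v17: WRITE a=67  (a history now [(1, 16), (3, 7), (4, 22), (6, 33), (8, 19), (9, 25), (11, 45), (16, 65), (17, 67)])
v18: WRITE a=61  (a history now [(1, 16), (3, 7), (4, 22), (6, 33), (8, 19), (9, 25), (11, 45), (16, 65), (17, 67), (18, 61)])
v19: WRITE a=45  (a history now [(1, 16), (3, 7), (4, 22), (6, 33), (8, 19), (9, 25), (11, 45), (16, 65), (17, 67), (18, 61), (19, 45)])
v20: WRITE a=35  (a history now [(1, 16), (3, 7), (4, 22), (6, 33), (8, 19), (9, 25), (11, 45), (16, 65), (17, 67), (18, 61), (19, 45), (20, 35)])
v21: WRITE a=58  (a history now [(1, 16), (3, 7), (4, 22), (6, 33), (8, 19), (9, 25), (11, 45), (16, 65), (17, 67), (18, 61), (19, 45), (20, 35), (21, 58)])
v22: WRITE b=68  (b history now [(2, 70), (5, 54), (7, 12), (10, 53), (12, 45), (13, 65), (14, 41), (15, 38), (22, 68)])
v23: WRITE b=26  (b history now [(2, 70), (5, 54), (7, 12), (10, 53), (12, 45), (13, 65), (14, 41), (15, 38), (22, 68), (23, 26)])
READ a @v19: history=[(1, 16), (3, 7), (4, 22), (6, 33), (8, 19), (9, 25), (11, 45), (16, 65), (17, 67), (18, 61), (19, 45), (20, 35), (21, 58)] -> pick v19 -> 45
v24: WRITE a=49  (a history now [(1, 16), (3, 7), (4, 22), (6, 33), (8, 19), (9, 25), (11, 45), (16, 65), (17, 67), (18, 61), (19, 45), (20, 35), (21, 58), (24, 49)])
READ a @v2: history=[(1, 16), (3, 7), (4, 22), (6, 33), (8, 19), (9, 25), (11, 45), (16, 65), (17, 67), (18, 61), (19, 45), (20, 35), (21, 58), (24, 49)] -> pick v1 -> 16
v25: WRITE a=27  (a history now [(1, 16), (3, 7), (4, 22), (6, 33), (8, 19), (9, 25), (11, 45), (16, 65), (17, 67), (18, 61), (19, 45), (20, 35), (21, 58), (24, 49), (25, 27)])
v26: WRITE b=50  (b history now [(2, 70), (5, 54), (7, 12), (10, 53), (12, 45), (13, 65), (14, 41), (15, 38), (22, 68), (23, 26), (26, 50)])
Read results in order: ['12', '16', '45', '16']
NONE count = 0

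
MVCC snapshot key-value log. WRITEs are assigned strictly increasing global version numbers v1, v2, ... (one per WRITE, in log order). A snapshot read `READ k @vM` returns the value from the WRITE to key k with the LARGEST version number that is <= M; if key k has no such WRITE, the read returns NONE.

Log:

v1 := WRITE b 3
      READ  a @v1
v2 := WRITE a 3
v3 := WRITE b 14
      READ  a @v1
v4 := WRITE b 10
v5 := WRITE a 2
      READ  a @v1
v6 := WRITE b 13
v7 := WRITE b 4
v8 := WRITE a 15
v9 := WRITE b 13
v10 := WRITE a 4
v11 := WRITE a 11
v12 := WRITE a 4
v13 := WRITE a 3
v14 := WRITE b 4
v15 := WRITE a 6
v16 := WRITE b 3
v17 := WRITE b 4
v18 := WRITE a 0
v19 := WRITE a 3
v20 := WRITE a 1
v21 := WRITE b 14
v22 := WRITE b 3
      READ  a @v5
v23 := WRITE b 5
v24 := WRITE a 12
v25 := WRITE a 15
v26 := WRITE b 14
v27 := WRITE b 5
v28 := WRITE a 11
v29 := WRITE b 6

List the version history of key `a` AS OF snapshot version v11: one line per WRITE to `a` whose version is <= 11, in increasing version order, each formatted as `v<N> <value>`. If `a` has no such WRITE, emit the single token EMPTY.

Answer: v2 3
v5 2
v8 15
v10 4
v11 11

Derivation:
Scan writes for key=a with version <= 11:
  v1 WRITE b 3 -> skip
  v2 WRITE a 3 -> keep
  v3 WRITE b 14 -> skip
  v4 WRITE b 10 -> skip
  v5 WRITE a 2 -> keep
  v6 WRITE b 13 -> skip
  v7 WRITE b 4 -> skip
  v8 WRITE a 15 -> keep
  v9 WRITE b 13 -> skip
  v10 WRITE a 4 -> keep
  v11 WRITE a 11 -> keep
  v12 WRITE a 4 -> drop (> snap)
  v13 WRITE a 3 -> drop (> snap)
  v14 WRITE b 4 -> skip
  v15 WRITE a 6 -> drop (> snap)
  v16 WRITE b 3 -> skip
  v17 WRITE b 4 -> skip
  v18 WRITE a 0 -> drop (> snap)
  v19 WRITE a 3 -> drop (> snap)
  v20 WRITE a 1 -> drop (> snap)
  v21 WRITE b 14 -> skip
  v22 WRITE b 3 -> skip
  v23 WRITE b 5 -> skip
  v24 WRITE a 12 -> drop (> snap)
  v25 WRITE a 15 -> drop (> snap)
  v26 WRITE b 14 -> skip
  v27 WRITE b 5 -> skip
  v28 WRITE a 11 -> drop (> snap)
  v29 WRITE b 6 -> skip
Collected: [(2, 3), (5, 2), (8, 15), (10, 4), (11, 11)]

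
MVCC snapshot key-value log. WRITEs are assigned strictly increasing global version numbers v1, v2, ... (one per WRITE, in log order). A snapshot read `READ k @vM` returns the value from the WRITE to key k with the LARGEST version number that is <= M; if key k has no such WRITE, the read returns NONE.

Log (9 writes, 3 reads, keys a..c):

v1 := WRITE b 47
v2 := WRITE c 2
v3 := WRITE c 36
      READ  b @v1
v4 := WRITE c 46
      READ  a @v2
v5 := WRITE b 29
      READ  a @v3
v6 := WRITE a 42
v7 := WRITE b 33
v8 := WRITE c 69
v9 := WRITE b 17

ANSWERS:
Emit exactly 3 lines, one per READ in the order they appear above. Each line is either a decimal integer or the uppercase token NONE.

v1: WRITE b=47  (b history now [(1, 47)])
v2: WRITE c=2  (c history now [(2, 2)])
v3: WRITE c=36  (c history now [(2, 2), (3, 36)])
READ b @v1: history=[(1, 47)] -> pick v1 -> 47
v4: WRITE c=46  (c history now [(2, 2), (3, 36), (4, 46)])
READ a @v2: history=[] -> no version <= 2 -> NONE
v5: WRITE b=29  (b history now [(1, 47), (5, 29)])
READ a @v3: history=[] -> no version <= 3 -> NONE
v6: WRITE a=42  (a history now [(6, 42)])
v7: WRITE b=33  (b history now [(1, 47), (5, 29), (7, 33)])
v8: WRITE c=69  (c history now [(2, 2), (3, 36), (4, 46), (8, 69)])
v9: WRITE b=17  (b history now [(1, 47), (5, 29), (7, 33), (9, 17)])

Answer: 47
NONE
NONE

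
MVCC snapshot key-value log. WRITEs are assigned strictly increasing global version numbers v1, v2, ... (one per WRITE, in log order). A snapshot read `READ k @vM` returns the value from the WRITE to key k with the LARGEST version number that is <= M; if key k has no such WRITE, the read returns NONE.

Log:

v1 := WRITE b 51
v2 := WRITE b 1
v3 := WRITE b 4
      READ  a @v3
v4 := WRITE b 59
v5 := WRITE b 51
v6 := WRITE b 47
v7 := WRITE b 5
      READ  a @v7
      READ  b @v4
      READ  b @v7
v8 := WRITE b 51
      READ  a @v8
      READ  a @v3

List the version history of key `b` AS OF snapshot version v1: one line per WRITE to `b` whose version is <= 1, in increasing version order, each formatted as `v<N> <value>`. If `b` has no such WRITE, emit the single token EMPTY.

Answer: v1 51

Derivation:
Scan writes for key=b with version <= 1:
  v1 WRITE b 51 -> keep
  v2 WRITE b 1 -> drop (> snap)
  v3 WRITE b 4 -> drop (> snap)
  v4 WRITE b 59 -> drop (> snap)
  v5 WRITE b 51 -> drop (> snap)
  v6 WRITE b 47 -> drop (> snap)
  v7 WRITE b 5 -> drop (> snap)
  v8 WRITE b 51 -> drop (> snap)
Collected: [(1, 51)]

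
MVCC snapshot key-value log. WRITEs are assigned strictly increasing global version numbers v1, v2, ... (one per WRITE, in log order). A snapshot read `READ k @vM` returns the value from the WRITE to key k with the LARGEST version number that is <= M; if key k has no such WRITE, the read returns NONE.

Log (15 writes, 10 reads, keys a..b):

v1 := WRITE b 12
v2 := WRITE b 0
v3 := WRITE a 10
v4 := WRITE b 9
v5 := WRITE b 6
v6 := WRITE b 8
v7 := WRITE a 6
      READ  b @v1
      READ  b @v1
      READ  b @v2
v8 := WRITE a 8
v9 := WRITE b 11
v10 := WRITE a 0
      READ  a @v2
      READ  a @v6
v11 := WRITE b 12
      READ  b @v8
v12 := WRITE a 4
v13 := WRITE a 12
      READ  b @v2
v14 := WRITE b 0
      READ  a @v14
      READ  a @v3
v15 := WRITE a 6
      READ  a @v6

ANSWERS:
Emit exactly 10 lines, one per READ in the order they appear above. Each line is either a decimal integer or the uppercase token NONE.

v1: WRITE b=12  (b history now [(1, 12)])
v2: WRITE b=0  (b history now [(1, 12), (2, 0)])
v3: WRITE a=10  (a history now [(3, 10)])
v4: WRITE b=9  (b history now [(1, 12), (2, 0), (4, 9)])
v5: WRITE b=6  (b history now [(1, 12), (2, 0), (4, 9), (5, 6)])
v6: WRITE b=8  (b history now [(1, 12), (2, 0), (4, 9), (5, 6), (6, 8)])
v7: WRITE a=6  (a history now [(3, 10), (7, 6)])
READ b @v1: history=[(1, 12), (2, 0), (4, 9), (5, 6), (6, 8)] -> pick v1 -> 12
READ b @v1: history=[(1, 12), (2, 0), (4, 9), (5, 6), (6, 8)] -> pick v1 -> 12
READ b @v2: history=[(1, 12), (2, 0), (4, 9), (5, 6), (6, 8)] -> pick v2 -> 0
v8: WRITE a=8  (a history now [(3, 10), (7, 6), (8, 8)])
v9: WRITE b=11  (b history now [(1, 12), (2, 0), (4, 9), (5, 6), (6, 8), (9, 11)])
v10: WRITE a=0  (a history now [(3, 10), (7, 6), (8, 8), (10, 0)])
READ a @v2: history=[(3, 10), (7, 6), (8, 8), (10, 0)] -> no version <= 2 -> NONE
READ a @v6: history=[(3, 10), (7, 6), (8, 8), (10, 0)] -> pick v3 -> 10
v11: WRITE b=12  (b history now [(1, 12), (2, 0), (4, 9), (5, 6), (6, 8), (9, 11), (11, 12)])
READ b @v8: history=[(1, 12), (2, 0), (4, 9), (5, 6), (6, 8), (9, 11), (11, 12)] -> pick v6 -> 8
v12: WRITE a=4  (a history now [(3, 10), (7, 6), (8, 8), (10, 0), (12, 4)])
v13: WRITE a=12  (a history now [(3, 10), (7, 6), (8, 8), (10, 0), (12, 4), (13, 12)])
READ b @v2: history=[(1, 12), (2, 0), (4, 9), (5, 6), (6, 8), (9, 11), (11, 12)] -> pick v2 -> 0
v14: WRITE b=0  (b history now [(1, 12), (2, 0), (4, 9), (5, 6), (6, 8), (9, 11), (11, 12), (14, 0)])
READ a @v14: history=[(3, 10), (7, 6), (8, 8), (10, 0), (12, 4), (13, 12)] -> pick v13 -> 12
READ a @v3: history=[(3, 10), (7, 6), (8, 8), (10, 0), (12, 4), (13, 12)] -> pick v3 -> 10
v15: WRITE a=6  (a history now [(3, 10), (7, 6), (8, 8), (10, 0), (12, 4), (13, 12), (15, 6)])
READ a @v6: history=[(3, 10), (7, 6), (8, 8), (10, 0), (12, 4), (13, 12), (15, 6)] -> pick v3 -> 10

Answer: 12
12
0
NONE
10
8
0
12
10
10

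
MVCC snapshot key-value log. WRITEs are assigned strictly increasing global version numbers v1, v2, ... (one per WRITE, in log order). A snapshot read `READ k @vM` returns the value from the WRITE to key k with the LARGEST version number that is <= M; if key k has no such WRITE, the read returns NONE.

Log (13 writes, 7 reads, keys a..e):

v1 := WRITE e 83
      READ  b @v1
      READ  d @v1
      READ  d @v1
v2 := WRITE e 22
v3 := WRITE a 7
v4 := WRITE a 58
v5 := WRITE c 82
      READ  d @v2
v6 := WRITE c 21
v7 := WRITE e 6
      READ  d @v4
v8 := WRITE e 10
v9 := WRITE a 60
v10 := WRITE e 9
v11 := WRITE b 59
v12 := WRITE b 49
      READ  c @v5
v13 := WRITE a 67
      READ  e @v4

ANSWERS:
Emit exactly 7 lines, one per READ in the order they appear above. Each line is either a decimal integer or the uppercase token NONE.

Answer: NONE
NONE
NONE
NONE
NONE
82
22

Derivation:
v1: WRITE e=83  (e history now [(1, 83)])
READ b @v1: history=[] -> no version <= 1 -> NONE
READ d @v1: history=[] -> no version <= 1 -> NONE
READ d @v1: history=[] -> no version <= 1 -> NONE
v2: WRITE e=22  (e history now [(1, 83), (2, 22)])
v3: WRITE a=7  (a history now [(3, 7)])
v4: WRITE a=58  (a history now [(3, 7), (4, 58)])
v5: WRITE c=82  (c history now [(5, 82)])
READ d @v2: history=[] -> no version <= 2 -> NONE
v6: WRITE c=21  (c history now [(5, 82), (6, 21)])
v7: WRITE e=6  (e history now [(1, 83), (2, 22), (7, 6)])
READ d @v4: history=[] -> no version <= 4 -> NONE
v8: WRITE e=10  (e history now [(1, 83), (2, 22), (7, 6), (8, 10)])
v9: WRITE a=60  (a history now [(3, 7), (4, 58), (9, 60)])
v10: WRITE e=9  (e history now [(1, 83), (2, 22), (7, 6), (8, 10), (10, 9)])
v11: WRITE b=59  (b history now [(11, 59)])
v12: WRITE b=49  (b history now [(11, 59), (12, 49)])
READ c @v5: history=[(5, 82), (6, 21)] -> pick v5 -> 82
v13: WRITE a=67  (a history now [(3, 7), (4, 58), (9, 60), (13, 67)])
READ e @v4: history=[(1, 83), (2, 22), (7, 6), (8, 10), (10, 9)] -> pick v2 -> 22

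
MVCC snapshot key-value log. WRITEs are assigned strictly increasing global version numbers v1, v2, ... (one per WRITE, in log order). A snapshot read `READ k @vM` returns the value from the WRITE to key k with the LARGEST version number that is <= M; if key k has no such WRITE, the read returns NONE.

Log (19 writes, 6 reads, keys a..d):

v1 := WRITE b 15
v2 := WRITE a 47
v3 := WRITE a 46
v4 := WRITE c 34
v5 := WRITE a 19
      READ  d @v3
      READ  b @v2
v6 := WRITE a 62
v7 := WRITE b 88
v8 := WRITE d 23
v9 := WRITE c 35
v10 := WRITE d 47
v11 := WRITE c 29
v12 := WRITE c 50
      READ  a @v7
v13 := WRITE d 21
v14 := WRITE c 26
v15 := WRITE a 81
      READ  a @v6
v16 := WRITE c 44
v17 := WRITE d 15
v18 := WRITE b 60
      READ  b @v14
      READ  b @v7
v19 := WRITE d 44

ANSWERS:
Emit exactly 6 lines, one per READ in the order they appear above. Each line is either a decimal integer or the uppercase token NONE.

v1: WRITE b=15  (b history now [(1, 15)])
v2: WRITE a=47  (a history now [(2, 47)])
v3: WRITE a=46  (a history now [(2, 47), (3, 46)])
v4: WRITE c=34  (c history now [(4, 34)])
v5: WRITE a=19  (a history now [(2, 47), (3, 46), (5, 19)])
READ d @v3: history=[] -> no version <= 3 -> NONE
READ b @v2: history=[(1, 15)] -> pick v1 -> 15
v6: WRITE a=62  (a history now [(2, 47), (3, 46), (5, 19), (6, 62)])
v7: WRITE b=88  (b history now [(1, 15), (7, 88)])
v8: WRITE d=23  (d history now [(8, 23)])
v9: WRITE c=35  (c history now [(4, 34), (9, 35)])
v10: WRITE d=47  (d history now [(8, 23), (10, 47)])
v11: WRITE c=29  (c history now [(4, 34), (9, 35), (11, 29)])
v12: WRITE c=50  (c history now [(4, 34), (9, 35), (11, 29), (12, 50)])
READ a @v7: history=[(2, 47), (3, 46), (5, 19), (6, 62)] -> pick v6 -> 62
v13: WRITE d=21  (d history now [(8, 23), (10, 47), (13, 21)])
v14: WRITE c=26  (c history now [(4, 34), (9, 35), (11, 29), (12, 50), (14, 26)])
v15: WRITE a=81  (a history now [(2, 47), (3, 46), (5, 19), (6, 62), (15, 81)])
READ a @v6: history=[(2, 47), (3, 46), (5, 19), (6, 62), (15, 81)] -> pick v6 -> 62
v16: WRITE c=44  (c history now [(4, 34), (9, 35), (11, 29), (12, 50), (14, 26), (16, 44)])
v17: WRITE d=15  (d history now [(8, 23), (10, 47), (13, 21), (17, 15)])
v18: WRITE b=60  (b history now [(1, 15), (7, 88), (18, 60)])
READ b @v14: history=[(1, 15), (7, 88), (18, 60)] -> pick v7 -> 88
READ b @v7: history=[(1, 15), (7, 88), (18, 60)] -> pick v7 -> 88
v19: WRITE d=44  (d history now [(8, 23), (10, 47), (13, 21), (17, 15), (19, 44)])

Answer: NONE
15
62
62
88
88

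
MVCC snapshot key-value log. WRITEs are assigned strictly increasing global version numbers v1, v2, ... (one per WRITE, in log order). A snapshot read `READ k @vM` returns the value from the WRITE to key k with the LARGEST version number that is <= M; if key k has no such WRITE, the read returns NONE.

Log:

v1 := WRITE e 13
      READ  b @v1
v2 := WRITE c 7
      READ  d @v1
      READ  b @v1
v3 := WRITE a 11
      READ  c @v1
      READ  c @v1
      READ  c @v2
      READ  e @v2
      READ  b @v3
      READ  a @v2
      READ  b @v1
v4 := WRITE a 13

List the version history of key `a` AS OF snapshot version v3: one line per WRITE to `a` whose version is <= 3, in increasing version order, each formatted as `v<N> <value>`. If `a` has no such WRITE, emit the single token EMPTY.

Scan writes for key=a with version <= 3:
  v1 WRITE e 13 -> skip
  v2 WRITE c 7 -> skip
  v3 WRITE a 11 -> keep
  v4 WRITE a 13 -> drop (> snap)
Collected: [(3, 11)]

Answer: v3 11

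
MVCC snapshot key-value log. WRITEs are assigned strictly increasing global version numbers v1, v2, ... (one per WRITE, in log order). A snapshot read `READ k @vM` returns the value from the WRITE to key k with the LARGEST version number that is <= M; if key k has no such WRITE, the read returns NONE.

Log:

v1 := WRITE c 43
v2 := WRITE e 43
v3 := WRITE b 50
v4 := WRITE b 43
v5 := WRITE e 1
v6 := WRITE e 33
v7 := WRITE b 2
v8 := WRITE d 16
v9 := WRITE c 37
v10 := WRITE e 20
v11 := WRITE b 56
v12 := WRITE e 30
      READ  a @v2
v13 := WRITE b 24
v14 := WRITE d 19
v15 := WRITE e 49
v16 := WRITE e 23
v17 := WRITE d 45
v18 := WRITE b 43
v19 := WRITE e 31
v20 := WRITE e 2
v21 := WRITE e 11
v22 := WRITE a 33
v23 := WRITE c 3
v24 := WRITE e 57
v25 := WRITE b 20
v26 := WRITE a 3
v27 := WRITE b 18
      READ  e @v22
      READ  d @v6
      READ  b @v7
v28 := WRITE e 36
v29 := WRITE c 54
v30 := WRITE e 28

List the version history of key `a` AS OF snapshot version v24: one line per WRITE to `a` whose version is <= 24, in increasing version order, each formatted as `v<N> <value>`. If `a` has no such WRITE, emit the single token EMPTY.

Answer: v22 33

Derivation:
Scan writes for key=a with version <= 24:
  v1 WRITE c 43 -> skip
  v2 WRITE e 43 -> skip
  v3 WRITE b 50 -> skip
  v4 WRITE b 43 -> skip
  v5 WRITE e 1 -> skip
  v6 WRITE e 33 -> skip
  v7 WRITE b 2 -> skip
  v8 WRITE d 16 -> skip
  v9 WRITE c 37 -> skip
  v10 WRITE e 20 -> skip
  v11 WRITE b 56 -> skip
  v12 WRITE e 30 -> skip
  v13 WRITE b 24 -> skip
  v14 WRITE d 19 -> skip
  v15 WRITE e 49 -> skip
  v16 WRITE e 23 -> skip
  v17 WRITE d 45 -> skip
  v18 WRITE b 43 -> skip
  v19 WRITE e 31 -> skip
  v20 WRITE e 2 -> skip
  v21 WRITE e 11 -> skip
  v22 WRITE a 33 -> keep
  v23 WRITE c 3 -> skip
  v24 WRITE e 57 -> skip
  v25 WRITE b 20 -> skip
  v26 WRITE a 3 -> drop (> snap)
  v27 WRITE b 18 -> skip
  v28 WRITE e 36 -> skip
  v29 WRITE c 54 -> skip
  v30 WRITE e 28 -> skip
Collected: [(22, 33)]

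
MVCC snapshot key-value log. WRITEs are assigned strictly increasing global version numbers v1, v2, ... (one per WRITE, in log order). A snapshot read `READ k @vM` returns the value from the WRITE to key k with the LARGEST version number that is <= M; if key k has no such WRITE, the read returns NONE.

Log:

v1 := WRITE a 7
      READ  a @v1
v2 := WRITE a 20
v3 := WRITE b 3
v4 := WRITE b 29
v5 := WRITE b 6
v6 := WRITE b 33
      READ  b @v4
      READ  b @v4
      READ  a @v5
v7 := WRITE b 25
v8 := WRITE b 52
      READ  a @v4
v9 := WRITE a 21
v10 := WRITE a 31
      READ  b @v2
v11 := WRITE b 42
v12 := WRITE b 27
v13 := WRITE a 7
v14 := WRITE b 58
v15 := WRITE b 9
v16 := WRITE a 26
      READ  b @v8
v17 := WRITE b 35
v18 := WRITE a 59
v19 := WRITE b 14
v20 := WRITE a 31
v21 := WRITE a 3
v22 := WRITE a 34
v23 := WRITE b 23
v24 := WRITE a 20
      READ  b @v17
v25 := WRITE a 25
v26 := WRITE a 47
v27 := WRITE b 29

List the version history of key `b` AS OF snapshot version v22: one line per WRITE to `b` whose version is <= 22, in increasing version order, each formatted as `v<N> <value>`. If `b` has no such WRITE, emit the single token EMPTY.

Answer: v3 3
v4 29
v5 6
v6 33
v7 25
v8 52
v11 42
v12 27
v14 58
v15 9
v17 35
v19 14

Derivation:
Scan writes for key=b with version <= 22:
  v1 WRITE a 7 -> skip
  v2 WRITE a 20 -> skip
  v3 WRITE b 3 -> keep
  v4 WRITE b 29 -> keep
  v5 WRITE b 6 -> keep
  v6 WRITE b 33 -> keep
  v7 WRITE b 25 -> keep
  v8 WRITE b 52 -> keep
  v9 WRITE a 21 -> skip
  v10 WRITE a 31 -> skip
  v11 WRITE b 42 -> keep
  v12 WRITE b 27 -> keep
  v13 WRITE a 7 -> skip
  v14 WRITE b 58 -> keep
  v15 WRITE b 9 -> keep
  v16 WRITE a 26 -> skip
  v17 WRITE b 35 -> keep
  v18 WRITE a 59 -> skip
  v19 WRITE b 14 -> keep
  v20 WRITE a 31 -> skip
  v21 WRITE a 3 -> skip
  v22 WRITE a 34 -> skip
  v23 WRITE b 23 -> drop (> snap)
  v24 WRITE a 20 -> skip
  v25 WRITE a 25 -> skip
  v26 WRITE a 47 -> skip
  v27 WRITE b 29 -> drop (> snap)
Collected: [(3, 3), (4, 29), (5, 6), (6, 33), (7, 25), (8, 52), (11, 42), (12, 27), (14, 58), (15, 9), (17, 35), (19, 14)]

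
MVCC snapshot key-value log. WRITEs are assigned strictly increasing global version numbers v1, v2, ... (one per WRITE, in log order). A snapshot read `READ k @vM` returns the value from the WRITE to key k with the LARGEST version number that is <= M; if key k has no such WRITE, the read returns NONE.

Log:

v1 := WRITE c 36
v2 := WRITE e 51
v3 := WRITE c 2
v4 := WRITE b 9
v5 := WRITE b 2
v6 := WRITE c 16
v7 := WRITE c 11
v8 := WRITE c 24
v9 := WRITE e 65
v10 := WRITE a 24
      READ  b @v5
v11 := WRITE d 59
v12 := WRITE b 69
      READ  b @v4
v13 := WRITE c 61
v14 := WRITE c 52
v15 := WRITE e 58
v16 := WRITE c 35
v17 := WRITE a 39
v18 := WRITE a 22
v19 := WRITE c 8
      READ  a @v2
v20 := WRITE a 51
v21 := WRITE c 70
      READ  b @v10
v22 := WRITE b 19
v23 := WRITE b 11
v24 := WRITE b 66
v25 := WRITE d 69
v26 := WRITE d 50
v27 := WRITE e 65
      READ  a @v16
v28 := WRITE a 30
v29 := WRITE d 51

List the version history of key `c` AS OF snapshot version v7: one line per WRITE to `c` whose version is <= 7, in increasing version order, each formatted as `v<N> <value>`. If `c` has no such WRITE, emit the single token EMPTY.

Scan writes for key=c with version <= 7:
  v1 WRITE c 36 -> keep
  v2 WRITE e 51 -> skip
  v3 WRITE c 2 -> keep
  v4 WRITE b 9 -> skip
  v5 WRITE b 2 -> skip
  v6 WRITE c 16 -> keep
  v7 WRITE c 11 -> keep
  v8 WRITE c 24 -> drop (> snap)
  v9 WRITE e 65 -> skip
  v10 WRITE a 24 -> skip
  v11 WRITE d 59 -> skip
  v12 WRITE b 69 -> skip
  v13 WRITE c 61 -> drop (> snap)
  v14 WRITE c 52 -> drop (> snap)
  v15 WRITE e 58 -> skip
  v16 WRITE c 35 -> drop (> snap)
  v17 WRITE a 39 -> skip
  v18 WRITE a 22 -> skip
  v19 WRITE c 8 -> drop (> snap)
  v20 WRITE a 51 -> skip
  v21 WRITE c 70 -> drop (> snap)
  v22 WRITE b 19 -> skip
  v23 WRITE b 11 -> skip
  v24 WRITE b 66 -> skip
  v25 WRITE d 69 -> skip
  v26 WRITE d 50 -> skip
  v27 WRITE e 65 -> skip
  v28 WRITE a 30 -> skip
  v29 WRITE d 51 -> skip
Collected: [(1, 36), (3, 2), (6, 16), (7, 11)]

Answer: v1 36
v3 2
v6 16
v7 11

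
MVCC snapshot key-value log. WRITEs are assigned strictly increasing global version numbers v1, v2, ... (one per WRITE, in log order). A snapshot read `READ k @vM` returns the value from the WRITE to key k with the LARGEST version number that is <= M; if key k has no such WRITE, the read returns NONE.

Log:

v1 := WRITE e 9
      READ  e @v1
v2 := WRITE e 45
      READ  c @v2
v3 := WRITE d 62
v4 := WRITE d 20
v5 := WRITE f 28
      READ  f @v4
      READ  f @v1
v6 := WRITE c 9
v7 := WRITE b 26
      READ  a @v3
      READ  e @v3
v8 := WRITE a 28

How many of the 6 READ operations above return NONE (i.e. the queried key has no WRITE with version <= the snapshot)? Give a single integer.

v1: WRITE e=9  (e history now [(1, 9)])
READ e @v1: history=[(1, 9)] -> pick v1 -> 9
v2: WRITE e=45  (e history now [(1, 9), (2, 45)])
READ c @v2: history=[] -> no version <= 2 -> NONE
v3: WRITE d=62  (d history now [(3, 62)])
v4: WRITE d=20  (d history now [(3, 62), (4, 20)])
v5: WRITE f=28  (f history now [(5, 28)])
READ f @v4: history=[(5, 28)] -> no version <= 4 -> NONE
READ f @v1: history=[(5, 28)] -> no version <= 1 -> NONE
v6: WRITE c=9  (c history now [(6, 9)])
v7: WRITE b=26  (b history now [(7, 26)])
READ a @v3: history=[] -> no version <= 3 -> NONE
READ e @v3: history=[(1, 9), (2, 45)] -> pick v2 -> 45
v8: WRITE a=28  (a history now [(8, 28)])
Read results in order: ['9', 'NONE', 'NONE', 'NONE', 'NONE', '45']
NONE count = 4

Answer: 4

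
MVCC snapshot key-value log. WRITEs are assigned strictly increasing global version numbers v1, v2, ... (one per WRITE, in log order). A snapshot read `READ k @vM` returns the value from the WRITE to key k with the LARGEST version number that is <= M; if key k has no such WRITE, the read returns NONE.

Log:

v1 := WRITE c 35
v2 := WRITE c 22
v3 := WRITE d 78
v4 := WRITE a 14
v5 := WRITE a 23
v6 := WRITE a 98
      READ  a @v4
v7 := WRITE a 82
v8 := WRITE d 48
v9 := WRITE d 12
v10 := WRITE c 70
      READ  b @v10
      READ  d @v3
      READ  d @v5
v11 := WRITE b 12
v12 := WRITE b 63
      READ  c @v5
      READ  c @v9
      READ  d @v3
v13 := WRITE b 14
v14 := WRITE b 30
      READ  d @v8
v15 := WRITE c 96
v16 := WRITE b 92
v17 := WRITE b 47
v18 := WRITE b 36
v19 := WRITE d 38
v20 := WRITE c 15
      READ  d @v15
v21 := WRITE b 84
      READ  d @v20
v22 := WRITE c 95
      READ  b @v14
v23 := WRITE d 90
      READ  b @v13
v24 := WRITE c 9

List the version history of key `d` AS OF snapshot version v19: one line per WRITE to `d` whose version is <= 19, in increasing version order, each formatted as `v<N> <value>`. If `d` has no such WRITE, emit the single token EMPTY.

Scan writes for key=d with version <= 19:
  v1 WRITE c 35 -> skip
  v2 WRITE c 22 -> skip
  v3 WRITE d 78 -> keep
  v4 WRITE a 14 -> skip
  v5 WRITE a 23 -> skip
  v6 WRITE a 98 -> skip
  v7 WRITE a 82 -> skip
  v8 WRITE d 48 -> keep
  v9 WRITE d 12 -> keep
  v10 WRITE c 70 -> skip
  v11 WRITE b 12 -> skip
  v12 WRITE b 63 -> skip
  v13 WRITE b 14 -> skip
  v14 WRITE b 30 -> skip
  v15 WRITE c 96 -> skip
  v16 WRITE b 92 -> skip
  v17 WRITE b 47 -> skip
  v18 WRITE b 36 -> skip
  v19 WRITE d 38 -> keep
  v20 WRITE c 15 -> skip
  v21 WRITE b 84 -> skip
  v22 WRITE c 95 -> skip
  v23 WRITE d 90 -> drop (> snap)
  v24 WRITE c 9 -> skip
Collected: [(3, 78), (8, 48), (9, 12), (19, 38)]

Answer: v3 78
v8 48
v9 12
v19 38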